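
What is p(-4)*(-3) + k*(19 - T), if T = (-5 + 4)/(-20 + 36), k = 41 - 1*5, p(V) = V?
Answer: 2793/4 ≈ 698.25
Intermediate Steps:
k = 36 (k = 41 - 5 = 36)
T = -1/16 ≈ -0.062500
p(-4)*(-3) + k*(19 - T) = -4*(-3) + 36*(19 - 1*(-1/16)) = 12 + 36*(19 + 1/16) = 12 + 36*(305/16) = 12 + 2745/4 = 2793/4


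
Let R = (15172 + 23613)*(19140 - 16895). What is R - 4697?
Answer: 87067628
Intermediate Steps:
R = 87072325 (R = 38785*2245 = 87072325)
R - 4697 = 87072325 - 4697 = 87067628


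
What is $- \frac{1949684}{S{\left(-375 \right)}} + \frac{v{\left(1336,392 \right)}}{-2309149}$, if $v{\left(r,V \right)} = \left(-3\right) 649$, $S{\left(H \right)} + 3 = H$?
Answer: $\frac{2251055797441}{436429161} \approx 5157.9$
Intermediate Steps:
$S{\left(H \right)} = -3 + H$
$v{\left(r,V \right)} = -1947$
$- \frac{1949684}{S{\left(-375 \right)}} + \frac{v{\left(1336,392 \right)}}{-2309149} = - \frac{1949684}{-3 - 375} - \frac{1947}{-2309149} = - \frac{1949684}{-378} - - \frac{1947}{2309149} = \left(-1949684\right) \left(- \frac{1}{378}\right) + \frac{1947}{2309149} = \frac{974842}{189} + \frac{1947}{2309149} = \frac{2251055797441}{436429161}$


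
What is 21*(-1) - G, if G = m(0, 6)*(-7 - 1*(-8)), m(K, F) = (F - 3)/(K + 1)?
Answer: -24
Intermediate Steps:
m(K, F) = (-3 + F)/(1 + K)
G = 3 (G = ((-3 + 6)/(1 + 0))*(-7 - 1*(-8)) = (3/1)*(-7 + 8) = (1*3)*1 = 3*1 = 3)
21*(-1) - G = 21*(-1) - 1*3 = -21 - 3 = -24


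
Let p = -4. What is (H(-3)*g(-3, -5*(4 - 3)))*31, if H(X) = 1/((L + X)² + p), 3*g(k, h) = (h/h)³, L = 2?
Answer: -31/9 ≈ -3.4444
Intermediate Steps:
g(k, h) = ⅓ (g(k, h) = (h/h)³/3 = (⅓)*1³ = (⅓)*1 = ⅓)
H(X) = 1/(-4 + (2 + X)²) (H(X) = 1/((2 + X)² - 4) = 1/(-4 + (2 + X)²))
(H(-3)*g(-3, -5*(4 - 3)))*31 = ((1/((-3)*(4 - 3)))*(⅓))*31 = (-⅓/1*(⅓))*31 = (-⅓*1*(⅓))*31 = -⅓*⅓*31 = -⅑*31 = -31/9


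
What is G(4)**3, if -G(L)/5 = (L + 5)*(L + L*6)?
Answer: -2000376000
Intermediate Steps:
G(L) = -35*L*(5 + L) (G(L) = -5*(L + 5)*(L + L*6) = -5*(5 + L)*(L + 6*L) = -5*(5 + L)*7*L = -35*L*(5 + L))
G(4)**3 = (-35*4*(5 + 4))**3 = (-35*4*9)**3 = (-1260)**3 = -2000376000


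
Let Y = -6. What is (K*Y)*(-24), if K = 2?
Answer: 288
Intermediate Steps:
(K*Y)*(-24) = (2*(-6))*(-24) = -12*(-24) = 288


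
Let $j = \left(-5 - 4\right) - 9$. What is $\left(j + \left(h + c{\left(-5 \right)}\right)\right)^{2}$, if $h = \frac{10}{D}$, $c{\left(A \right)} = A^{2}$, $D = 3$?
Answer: $\frac{961}{9} \approx 106.78$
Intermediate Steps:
$h = \frac{10}{3} \approx 3.3333$
$j = -18$ ($j = \left(-5 - 4\right) - 9 = -9 - 9 = -18$)
$\left(j + \left(h + c{\left(-5 \right)}\right)\right)^{2} = \left(-18 + \left(\frac{10}{3} + \left(-5\right)^{2}\right)\right)^{2} = \left(-18 + \left(\frac{10}{3} + 25\right)\right)^{2} = \left(-18 + \frac{85}{3}\right)^{2} = \left(\frac{31}{3}\right)^{2} = \frac{961}{9}$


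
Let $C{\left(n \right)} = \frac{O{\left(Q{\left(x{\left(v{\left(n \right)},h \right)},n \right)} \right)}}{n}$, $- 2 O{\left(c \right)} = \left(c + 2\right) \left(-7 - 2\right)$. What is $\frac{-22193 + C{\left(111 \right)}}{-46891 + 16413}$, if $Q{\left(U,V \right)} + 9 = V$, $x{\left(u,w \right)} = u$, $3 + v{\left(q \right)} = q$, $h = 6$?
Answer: $\frac{820985}{1127686} \approx 0.72803$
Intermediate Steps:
$v{\left(q \right)} = -3 + q$
$Q{\left(U,V \right)} = -9 + V$
$O{\left(c \right)} = 9 + \frac{9 c}{2}$ ($O{\left(c \right)} = - \frac{\left(c + 2\right) \left(-7 - 2\right)}{2} = - \frac{\left(2 + c\right) \left(-9\right)}{2} = - \frac{-18 - 9 c}{2} = 9 + \frac{9 c}{2}$)
$C{\left(n \right)} = \frac{- \frac{63}{2} + \frac{9 n}{2}}{n}$ ($C{\left(n \right)} = \frac{9 + \frac{9 \left(-9 + n\right)}{2}}{n} = \frac{9 + \left(- \frac{81}{2} + \frac{9 n}{2}\right)}{n} = \frac{- \frac{63}{2} + \frac{9 n}{2}}{n}$)
$\frac{-22193 + C{\left(111 \right)}}{-46891 + 16413} = \frac{-22193 + \frac{9 \left(-7 + 111\right)}{2 \cdot 111}}{-46891 + 16413} = \frac{-22193 + \frac{9}{2} \cdot \frac{1}{111} \cdot 104}{-30478} = \left(-22193 + \frac{156}{37}\right) \left(- \frac{1}{30478}\right) = \left(- \frac{820985}{37}\right) \left(- \frac{1}{30478}\right) = \frac{820985}{1127686}$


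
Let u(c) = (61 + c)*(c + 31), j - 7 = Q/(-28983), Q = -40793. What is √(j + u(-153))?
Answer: √9435382783278/28983 ≈ 105.98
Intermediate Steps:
j = 243674/28983 (j = 7 - 40793/(-28983) = 7 - 40793*(-1/28983) = 7 + 40793/28983 = 243674/28983 ≈ 8.4075)
u(c) = (31 + c)*(61 + c) (u(c) = (61 + c)*(31 + c) = (31 + c)*(61 + c))
√(j + u(-153)) = √(243674/28983 + (1891 + (-153)² + 92*(-153))) = √(243674/28983 + (1891 + 23409 - 14076)) = √(243674/28983 + 11224) = √(325548866/28983) = √9435382783278/28983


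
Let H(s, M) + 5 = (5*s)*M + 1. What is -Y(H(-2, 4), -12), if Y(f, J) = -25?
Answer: 25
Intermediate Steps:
H(s, M) = -4 + 5*M*s (H(s, M) = -5 + ((5*s)*M + 1) = -5 + (5*M*s + 1) = -5 + (1 + 5*M*s) = -4 + 5*M*s)
-Y(H(-2, 4), -12) = -1*(-25) = 25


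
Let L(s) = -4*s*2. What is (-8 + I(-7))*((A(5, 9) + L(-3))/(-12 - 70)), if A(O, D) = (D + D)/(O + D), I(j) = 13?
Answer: -885/574 ≈ -1.5418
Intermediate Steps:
L(s) = -8*s
A(O, D) = 2*D/(D + O) (A(O, D) = (2*D)/(D + O) = 2*D/(D + O))
(-8 + I(-7))*((A(5, 9) + L(-3))/(-12 - 70)) = (-8 + 13)*((2*9/(9 + 5) - 8*(-3))/(-12 - 70)) = 5*((2*9/14 + 24)/(-82)) = 5*((2*9*(1/14) + 24)*(-1/82)) = 5*((9/7 + 24)*(-1/82)) = 5*((177/7)*(-1/82)) = 5*(-177/574) = -885/574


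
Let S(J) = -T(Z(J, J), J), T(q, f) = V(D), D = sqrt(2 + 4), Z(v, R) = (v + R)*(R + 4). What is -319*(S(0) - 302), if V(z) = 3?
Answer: 97295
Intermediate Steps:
Z(v, R) = (4 + R)*(R + v) (Z(v, R) = (R + v)*(4 + R) = (4 + R)*(R + v))
D = sqrt(6) ≈ 2.4495
T(q, f) = 3
S(J) = -3 (S(J) = -1*3 = -3)
-319*(S(0) - 302) = -319*(-3 - 302) = -319*(-305) = 97295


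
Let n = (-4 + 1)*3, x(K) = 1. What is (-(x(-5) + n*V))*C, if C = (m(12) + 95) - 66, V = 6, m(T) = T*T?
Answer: 9169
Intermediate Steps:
m(T) = T²
n = -9 (n = -3*3 = -9)
C = 173 (C = (12² + 95) - 66 = (144 + 95) - 66 = 239 - 66 = 173)
(-(x(-5) + n*V))*C = -(1 - 9*6)*173 = -(1 - 54)*173 = -1*(-53)*173 = 53*173 = 9169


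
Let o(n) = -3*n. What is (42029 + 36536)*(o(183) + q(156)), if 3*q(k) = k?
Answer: -39046805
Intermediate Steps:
q(k) = k/3
(42029 + 36536)*(o(183) + q(156)) = (42029 + 36536)*(-3*183 + (⅓)*156) = 78565*(-549 + 52) = 78565*(-497) = -39046805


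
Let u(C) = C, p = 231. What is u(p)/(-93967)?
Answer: -231/93967 ≈ -0.0024583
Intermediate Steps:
u(p)/(-93967) = 231/(-93967) = 231*(-1/93967) = -231/93967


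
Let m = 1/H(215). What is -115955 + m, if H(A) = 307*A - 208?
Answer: -7629491134/65797 ≈ -1.1596e+5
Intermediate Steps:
H(A) = -208 + 307*A
m = 1/65797 (m = 1/(-208 + 307*215) = 1/(-208 + 66005) = 1/65797 ≈ 1.5198e-5)
-115955 + m = -115955 + 1/65797 = -7629491134/65797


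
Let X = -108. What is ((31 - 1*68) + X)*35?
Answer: -5075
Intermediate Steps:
((31 - 1*68) + X)*35 = ((31 - 1*68) - 108)*35 = ((31 - 68) - 108)*35 = (-37 - 108)*35 = -145*35 = -5075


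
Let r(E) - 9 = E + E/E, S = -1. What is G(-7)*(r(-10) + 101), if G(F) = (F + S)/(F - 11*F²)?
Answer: 404/273 ≈ 1.4799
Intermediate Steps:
r(E) = 10 + E (r(E) = 9 + (E + E/E) = 9 + (E + 1) = 9 + (1 + E) = 10 + E)
G(F) = (-1 + F)/(F - 11*F²) (G(F) = (F - 1)/(F - 11*F²) = (-1 + F)/(F - 11*F²))
G(-7)*(r(-10) + 101) = ((1 - 1*(-7))/((-7)*(-1 + 11*(-7))))*((10 - 10) + 101) = (-(1 + 7)/(7*(-1 - 77)))*(0 + 101) = -⅐*8/(-78)*101 = -⅐*(-1/78)*8*101 = (4/273)*101 = 404/273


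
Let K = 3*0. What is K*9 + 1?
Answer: 1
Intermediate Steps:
K = 0
K*9 + 1 = 0*9 + 1 = 0 + 1 = 1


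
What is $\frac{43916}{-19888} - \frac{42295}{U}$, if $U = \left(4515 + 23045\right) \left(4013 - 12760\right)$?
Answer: $- \frac{132323390777}{59929335752} \approx -2.208$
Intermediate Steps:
$U = -241067320$ ($U = 27560 \left(-8747\right) = -241067320$)
$\frac{43916}{-19888} - \frac{42295}{U} = \frac{43916}{-19888} - \frac{42295}{-241067320} = 43916 \left(- \frac{1}{19888}\right) - - \frac{8459}{48213464} = - \frac{10979}{4972} + \frac{8459}{48213464} = - \frac{132323390777}{59929335752}$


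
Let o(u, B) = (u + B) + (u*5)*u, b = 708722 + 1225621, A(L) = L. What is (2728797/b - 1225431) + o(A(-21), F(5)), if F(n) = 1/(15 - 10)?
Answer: -3943626926759/3223905 ≈ -1.2232e+6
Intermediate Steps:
b = 1934343
F(n) = 1/5
o(u, B) = B + u + 5*u**2 (o(u, B) = (B + u) + (5*u)*u = (B + u) + 5*u**2 = B + u + 5*u**2)
(2728797/b - 1225431) + o(A(-21), F(5)) = (2728797/1934343 - 1225431) + (1/5 - 21 + 5*(-21)**2) = (2728797*(1/1934343) - 1225431) + (1/5 - 21 + 5*441) = (909599/644781 - 1225431) + (1/5 - 21 + 2205) = -790133716012/644781 + 10921/5 = -3943626926759/3223905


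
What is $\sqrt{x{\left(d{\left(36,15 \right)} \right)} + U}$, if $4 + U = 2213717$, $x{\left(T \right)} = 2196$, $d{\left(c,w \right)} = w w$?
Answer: $\sqrt{2215909} \approx 1488.6$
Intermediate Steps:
$d{\left(c,w \right)} = w^{2}$
$U = 2213713$ ($U = -4 + 2213717 = 2213713$)
$\sqrt{x{\left(d{\left(36,15 \right)} \right)} + U} = \sqrt{2196 + 2213713} = \sqrt{2215909}$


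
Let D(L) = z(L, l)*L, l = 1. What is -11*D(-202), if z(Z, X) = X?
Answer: 2222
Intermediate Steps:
D(L) = L (D(L) = 1*L = L)
-11*D(-202) = -11*(-202) = 2222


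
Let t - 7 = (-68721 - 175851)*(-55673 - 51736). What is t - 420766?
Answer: 26268813189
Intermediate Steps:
t = 26269233955 (t = 7 + (-68721 - 175851)*(-55673 - 51736) = 7 - 244572*(-107409) = 7 + 26269233948 = 26269233955)
t - 420766 = 26269233955 - 420766 = 26268813189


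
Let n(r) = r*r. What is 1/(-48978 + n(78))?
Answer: -1/42894 ≈ -2.3313e-5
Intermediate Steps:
n(r) = r²
1/(-48978 + n(78)) = 1/(-48978 + 78²) = 1/(-48978 + 6084) = 1/(-42894) = -1/42894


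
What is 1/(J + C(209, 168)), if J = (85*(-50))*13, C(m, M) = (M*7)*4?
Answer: -1/50546 ≈ -1.9784e-5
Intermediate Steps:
C(m, M) = 28*M (C(m, M) = (7*M)*4 = 28*M)
J = -55250 (J = -4250*13 = -55250)
1/(J + C(209, 168)) = 1/(-55250 + 28*168) = 1/(-55250 + 4704) = 1/(-50546) = -1/50546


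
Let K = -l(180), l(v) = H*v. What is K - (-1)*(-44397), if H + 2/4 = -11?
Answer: -42327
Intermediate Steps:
H = -23/2 (H = -½ - 11 = -23/2 ≈ -11.500)
l(v) = -23*v/2
K = 2070 (K = -(-23)*180/2 = -1*(-2070) = 2070)
K - (-1)*(-44397) = 2070 - (-1)*(-44397) = 2070 - 1*44397 = 2070 - 44397 = -42327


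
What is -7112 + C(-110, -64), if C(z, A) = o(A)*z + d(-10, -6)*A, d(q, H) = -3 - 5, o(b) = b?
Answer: 440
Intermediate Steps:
d(q, H) = -8
C(z, A) = -8*A + A*z (C(z, A) = A*z - 8*A = -8*A + A*z)
-7112 + C(-110, -64) = -7112 - 64*(-8 - 110) = -7112 - 64*(-118) = -7112 + 7552 = 440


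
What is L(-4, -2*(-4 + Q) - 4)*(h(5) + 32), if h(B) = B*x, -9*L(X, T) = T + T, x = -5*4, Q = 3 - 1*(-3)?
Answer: -1088/9 ≈ -120.89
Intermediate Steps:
Q = 6 (Q = 3 + 3 = 6)
x = -20
L(X, T) = -2*T/9 (L(X, T) = -(T + T)/9 = -2*T/9)
h(B) = -20*B (h(B) = B*(-20) = -20*B)
L(-4, -2*(-4 + Q) - 4)*(h(5) + 32) = (-2*(-2*(-4 + 6) - 4)/9)*(-20*5 + 32) = (-2*(-2*2 - 4)/9)*(-100 + 32) = -2*(-4 - 4)/9*(-68) = -2/9*(-8)*(-68) = (16/9)*(-68) = -1088/9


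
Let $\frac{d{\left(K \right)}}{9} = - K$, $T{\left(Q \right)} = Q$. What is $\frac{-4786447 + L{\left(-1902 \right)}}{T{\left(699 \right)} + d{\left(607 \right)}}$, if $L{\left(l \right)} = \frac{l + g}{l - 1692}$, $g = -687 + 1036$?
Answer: $\frac{17202488965}{17121816} \approx 1004.7$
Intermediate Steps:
$g = 349$
$L{\left(l \right)} = \frac{349 + l}{-1692 + l}$ ($L{\left(l \right)} = \frac{l + 349}{l - 1692} = \frac{349 + l}{-1692 + l}$)
$d{\left(K \right)} = - 9 K$ ($d{\left(K \right)} = 9 \left(- K\right) = - 9 K$)
$\frac{-4786447 + L{\left(-1902 \right)}}{T{\left(699 \right)} + d{\left(607 \right)}} = \frac{-4786447 + \frac{349 - 1902}{-1692 - 1902}}{699 - 5463} = \frac{-4786447 + \frac{1}{-3594} \left(-1553\right)}{699 - 5463} = \frac{-4786447 - - \frac{1553}{3594}}{-4764} = \left(-4786447 + \frac{1553}{3594}\right) \left(- \frac{1}{4764}\right) = \left(- \frac{17202488965}{3594}\right) \left(- \frac{1}{4764}\right) = \frac{17202488965}{17121816}$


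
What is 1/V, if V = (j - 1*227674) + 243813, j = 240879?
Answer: 1/257018 ≈ 3.8908e-6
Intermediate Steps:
V = 257018 (V = (240879 - 1*227674) + 243813 = (240879 - 227674) + 243813 = 13205 + 243813 = 257018)
1/V = 1/257018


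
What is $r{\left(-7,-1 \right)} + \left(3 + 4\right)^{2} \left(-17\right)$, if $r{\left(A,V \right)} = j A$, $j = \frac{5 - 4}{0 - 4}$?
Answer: $- \frac{3325}{4} \approx -831.25$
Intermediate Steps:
$j = - \frac{1}{4}$ ($j = 1 \frac{1}{-4} = 1 \left(- \frac{1}{4}\right) = - \frac{1}{4} \approx -0.25$)
$r{\left(A,V \right)} = - \frac{A}{4}$
$r{\left(-7,-1 \right)} + \left(3 + 4\right)^{2} \left(-17\right) = \left(- \frac{1}{4}\right) \left(-7\right) + \left(3 + 4\right)^{2} \left(-17\right) = \frac{7}{4} + 7^{2} \left(-17\right) = \frac{7}{4} + 49 \left(-17\right) = \frac{7}{4} - 833 = - \frac{3325}{4}$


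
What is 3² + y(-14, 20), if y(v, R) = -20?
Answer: -11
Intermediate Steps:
3² + y(-14, 20) = 3² - 20 = 9 - 20 = -11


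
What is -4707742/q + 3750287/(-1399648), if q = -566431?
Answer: 4464902859119/792804016288 ≈ 5.6318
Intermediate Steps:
-4707742/q + 3750287/(-1399648) = -4707742/(-566431) + 3750287/(-1399648) = -4707742*(-1/566431) + 3750287*(-1/1399648) = 4707742/566431 - 3750287/1399648 = 4464902859119/792804016288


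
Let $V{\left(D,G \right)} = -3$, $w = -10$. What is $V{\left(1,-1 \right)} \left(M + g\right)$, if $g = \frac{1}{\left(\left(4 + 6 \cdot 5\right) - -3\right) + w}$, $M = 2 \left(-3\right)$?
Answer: $\frac{161}{9} \approx 17.889$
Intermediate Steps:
$M = -6$
$g = \frac{1}{27}$ ($g = \frac{1}{\left(\left(4 + 6 \cdot 5\right) - -3\right) - 10} = \frac{1}{\left(\left(4 + 30\right) + 3\right) - 10} = \frac{1}{\left(34 + 3\right) - 10} = \frac{1}{37 - 10} = \frac{1}{27} \approx 0.037037$)
$V{\left(1,-1 \right)} \left(M + g\right) = - 3 \left(-6 + \frac{1}{27}\right) = \left(-3\right) \left(- \frac{161}{27}\right) = \frac{161}{9}$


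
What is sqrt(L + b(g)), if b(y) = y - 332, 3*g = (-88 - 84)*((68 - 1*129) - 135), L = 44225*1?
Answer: sqrt(496173)/3 ≈ 234.80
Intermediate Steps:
L = 44225
g = 33712/3 (g = ((-88 - 84)*((68 - 1*129) - 135))/3 = (-172*((68 - 129) - 135))/3 = (-172*(-61 - 135))/3 = (-172*(-196))/3 = (1/3)*33712 = 33712/3 ≈ 11237.)
b(y) = -332 + y
sqrt(L + b(g)) = sqrt(44225 + (-332 + 33712/3)) = sqrt(44225 + 32716/3) = sqrt(165391/3) = sqrt(496173)/3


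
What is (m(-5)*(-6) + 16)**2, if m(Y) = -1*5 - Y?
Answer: 256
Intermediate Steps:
m(Y) = -5 - Y
(m(-5)*(-6) + 16)**2 = ((-5 - 1*(-5))*(-6) + 16)**2 = ((-5 + 5)*(-6) + 16)**2 = (0*(-6) + 16)**2 = (0 + 16)**2 = 16**2 = 256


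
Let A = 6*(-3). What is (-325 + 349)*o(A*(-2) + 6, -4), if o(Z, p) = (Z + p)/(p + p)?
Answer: -114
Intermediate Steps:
A = -18
o(Z, p) = (Z + p)/(2*p) (o(Z, p) = (Z + p)/((2*p)) = (Z + p)*(1/(2*p)) = (Z + p)/(2*p))
(-325 + 349)*o(A*(-2) + 6, -4) = (-325 + 349)*((1/2)*((-18*(-2) + 6) - 4)/(-4)) = 24*((1/2)*(-1/4)*((36 + 6) - 4)) = 24*((1/2)*(-1/4)*(42 - 4)) = 24*((1/2)*(-1/4)*38) = 24*(-19/4) = -114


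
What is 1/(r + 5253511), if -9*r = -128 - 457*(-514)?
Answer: 9/47046829 ≈ 1.9130e-7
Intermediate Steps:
r = -234770/9 (r = -(-128 - 457*(-514))/9 = -(-128 + 234898)/9 = -⅑*234770 = -234770/9 ≈ -26086.)
1/(r + 5253511) = 1/(-234770/9 + 5253511) = 1/(47046829/9) = 9/47046829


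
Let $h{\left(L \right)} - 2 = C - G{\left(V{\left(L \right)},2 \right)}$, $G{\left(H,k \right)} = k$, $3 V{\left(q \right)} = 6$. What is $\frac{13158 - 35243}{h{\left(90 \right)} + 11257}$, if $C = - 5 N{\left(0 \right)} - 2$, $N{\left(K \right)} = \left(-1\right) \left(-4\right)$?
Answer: $- \frac{631}{321} \approx -1.9657$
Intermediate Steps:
$V{\left(q \right)} = 2$ ($V{\left(q \right)} = \frac{1}{3} \cdot 6 = 2$)
$N{\left(K \right)} = 4$
$C = -22$ ($C = \left(-5\right) 4 - 2 = -20 - 2 = -22$)
$h{\left(L \right)} = -22$ ($h{\left(L \right)} = 2 - 24 = -22$)
$\frac{13158 - 35243}{h{\left(90 \right)} + 11257} = \frac{13158 - 35243}{-22 + 11257} = - \frac{22085}{11235} = \left(-22085\right) \frac{1}{11235} = - \frac{631}{321}$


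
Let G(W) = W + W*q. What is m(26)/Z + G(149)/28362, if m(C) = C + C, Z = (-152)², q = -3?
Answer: -676271/81909456 ≈ -0.0082563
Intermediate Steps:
Z = 23104
m(C) = 2*C
G(W) = -2*W (G(W) = W + W*(-3) = W - 3*W = -2*W)
m(26)/Z + G(149)/28362 = (2*26)/23104 - 2*149/28362 = 52*(1/23104) - 298*1/28362 = 13/5776 - 149/14181 = -676271/81909456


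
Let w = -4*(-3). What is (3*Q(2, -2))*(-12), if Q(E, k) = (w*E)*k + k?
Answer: 1800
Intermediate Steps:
w = 12
Q(E, k) = k + 12*E*k (Q(E, k) = (12*E)*k + k = 12*E*k + k = k + 12*E*k)
(3*Q(2, -2))*(-12) = (3*(-2*(1 + 12*2)))*(-12) = (3*(-2*(1 + 24)))*(-12) = (3*(-2*25))*(-12) = (3*(-50))*(-12) = -150*(-12) = 1800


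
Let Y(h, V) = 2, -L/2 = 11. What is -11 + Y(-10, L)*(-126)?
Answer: -263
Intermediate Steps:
L = -22 (L = -2*11 = -22)
-11 + Y(-10, L)*(-126) = -11 + 2*(-126) = -11 - 252 = -263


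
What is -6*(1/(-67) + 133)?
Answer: -53460/67 ≈ -797.91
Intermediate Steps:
-6*(1/(-67) + 133) = -6*(-1/67 + 133) = -6*8910/67 = -53460/67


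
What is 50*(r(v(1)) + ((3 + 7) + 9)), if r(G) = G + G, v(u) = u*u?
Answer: 1050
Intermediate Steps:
v(u) = u**2
r(G) = 2*G
50*(r(v(1)) + ((3 + 7) + 9)) = 50*(2*1**2 + ((3 + 7) + 9)) = 50*(2*1 + (10 + 9)) = 50*(2 + 19) = 50*21 = 1050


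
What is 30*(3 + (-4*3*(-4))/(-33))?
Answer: 510/11 ≈ 46.364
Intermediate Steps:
30*(3 + (-4*3*(-4))/(-33)) = 30*(3 - 12*(-4)*(-1/33)) = 30*(3 + 48*(-1/33)) = 30*(3 - 16/11) = 30*(17/11) = 510/11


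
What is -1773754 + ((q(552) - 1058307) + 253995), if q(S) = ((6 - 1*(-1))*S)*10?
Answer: -2539426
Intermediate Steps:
q(S) = 70*S (q(S) = ((6 + 1)*S)*10 = (7*S)*10 = 70*S)
-1773754 + ((q(552) - 1058307) + 253995) = -1773754 + ((70*552 - 1058307) + 253995) = -1773754 + ((38640 - 1058307) + 253995) = -1773754 + (-1019667 + 253995) = -1773754 - 765672 = -2539426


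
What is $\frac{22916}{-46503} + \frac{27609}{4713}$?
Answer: $\frac{391966073}{73056213} \approx 5.3653$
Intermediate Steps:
$\frac{22916}{-46503} + \frac{27609}{4713} = 22916 \left(- \frac{1}{46503}\right) + 27609 \cdot \frac{1}{4713} = - \frac{22916}{46503} + \frac{9203}{1571} = \frac{391966073}{73056213}$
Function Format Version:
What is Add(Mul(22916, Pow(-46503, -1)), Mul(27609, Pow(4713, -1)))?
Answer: Rational(391966073, 73056213) ≈ 5.3653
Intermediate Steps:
Add(Mul(22916, Pow(-46503, -1)), Mul(27609, Pow(4713, -1))) = Add(Mul(22916, Rational(-1, 46503)), Mul(27609, Rational(1, 4713))) = Add(Rational(-22916, 46503), Rational(9203, 1571)) = Rational(391966073, 73056213)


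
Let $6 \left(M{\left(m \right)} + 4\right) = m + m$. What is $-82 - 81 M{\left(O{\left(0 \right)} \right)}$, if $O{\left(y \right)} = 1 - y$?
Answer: $215$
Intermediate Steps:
$M{\left(m \right)} = -4 + \frac{m}{3}$ ($M{\left(m \right)} = -4 + \frac{m + m}{6} = -4 + \frac{2 m}{6} = -4 + \frac{m}{3}$)
$-82 - 81 M{\left(O{\left(0 \right)} \right)} = -82 - 81 \left(-4 + \frac{1 - 0}{3}\right) = -82 - 81 \left(-4 + \frac{1 + 0}{3}\right) = -82 - 81 \left(-4 + \frac{1}{3} \cdot 1\right) = -82 - 81 \left(-4 + \frac{1}{3}\right) = -82 - -297 = -82 + 297 = 215$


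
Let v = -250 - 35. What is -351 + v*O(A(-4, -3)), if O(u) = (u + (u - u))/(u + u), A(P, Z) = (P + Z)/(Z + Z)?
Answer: -987/2 ≈ -493.50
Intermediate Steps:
A(P, Z) = (P + Z)/(2*Z) (A(P, Z) = (P + Z)/((2*Z)) = (P + Z)*(1/(2*Z)) = (P + Z)/(2*Z))
O(u) = ½ (O(u) = (u + 0)/((2*u)) = u*(1/(2*u)) = ½)
v = -285
-351 + v*O(A(-4, -3)) = -351 - 285*½ = -351 - 285/2 = -987/2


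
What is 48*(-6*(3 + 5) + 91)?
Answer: 2064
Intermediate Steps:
48*(-6*(3 + 5) + 91) = 48*(-6*8 + 91) = 48*(-48 + 91) = 48*43 = 2064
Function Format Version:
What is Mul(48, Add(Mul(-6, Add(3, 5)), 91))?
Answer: 2064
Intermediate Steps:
Mul(48, Add(Mul(-6, Add(3, 5)), 91)) = Mul(48, Add(Mul(-6, 8), 91)) = Mul(48, Add(-48, 91)) = Mul(48, 43) = 2064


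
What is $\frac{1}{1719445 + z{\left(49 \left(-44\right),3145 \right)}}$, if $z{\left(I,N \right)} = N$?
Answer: $\frac{1}{1722590} \approx 5.8052 \cdot 10^{-7}$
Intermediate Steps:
$\frac{1}{1719445 + z{\left(49 \left(-44\right),3145 \right)}} = \frac{1}{1719445 + 3145} = \frac{1}{1722590}$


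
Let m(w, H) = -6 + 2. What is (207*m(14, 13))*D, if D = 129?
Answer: -106812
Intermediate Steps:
m(w, H) = -4
(207*m(14, 13))*D = (207*(-4))*129 = -828*129 = -106812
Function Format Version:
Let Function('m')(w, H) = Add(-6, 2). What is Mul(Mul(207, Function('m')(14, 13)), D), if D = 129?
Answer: -106812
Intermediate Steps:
Function('m')(w, H) = -4
Mul(Mul(207, Function('m')(14, 13)), D) = Mul(Mul(207, -4), 129) = Mul(-828, 129) = -106812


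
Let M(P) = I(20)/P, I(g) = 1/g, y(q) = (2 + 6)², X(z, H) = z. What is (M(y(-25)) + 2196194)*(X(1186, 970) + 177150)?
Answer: 15666418132933/40 ≈ 3.9166e+11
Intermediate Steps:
y(q) = 64 (y(q) = 8² = 64)
M(P) = 1/(20*P)
(M(y(-25)) + 2196194)*(X(1186, 970) + 177150) = ((1/20)/64 + 2196194)*(1186 + 177150) = ((1/20)*(1/64) + 2196194)*178336 = (1/1280 + 2196194)*178336 = (2811128321/1280)*178336 = 15666418132933/40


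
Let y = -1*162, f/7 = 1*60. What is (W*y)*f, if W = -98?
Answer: 6667920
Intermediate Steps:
f = 420 (f = 7*(1*60) = 7*60 = 420)
y = -162
(W*y)*f = -98*(-162)*420 = 15876*420 = 6667920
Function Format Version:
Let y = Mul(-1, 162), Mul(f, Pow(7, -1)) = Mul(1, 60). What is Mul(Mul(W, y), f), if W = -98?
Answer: 6667920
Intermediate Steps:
f = 420 (f = Mul(7, Mul(1, 60)) = Mul(7, 60) = 420)
y = -162
Mul(Mul(W, y), f) = Mul(Mul(-98, -162), 420) = Mul(15876, 420) = 6667920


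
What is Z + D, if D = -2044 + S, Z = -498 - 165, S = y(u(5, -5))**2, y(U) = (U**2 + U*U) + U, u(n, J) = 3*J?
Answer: 186518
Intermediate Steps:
y(U) = U + 2*U**2 (y(U) = (U**2 + U**2) + U = 2*U**2 + U = U + 2*U**2)
S = 189225 (S = ((3*(-5))*(1 + 2*(3*(-5))))**2 = (-15*(1 + 2*(-15)))**2 = (-15*(1 - 30))**2 = (-15*(-29))**2 = 435**2 = 189225)
Z = -663
D = 187181 (D = -2044 + 189225 = 187181)
Z + D = -663 + 187181 = 186518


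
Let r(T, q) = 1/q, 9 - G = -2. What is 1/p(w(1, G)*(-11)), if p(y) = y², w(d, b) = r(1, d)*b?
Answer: 1/14641 ≈ 6.8301e-5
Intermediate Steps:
G = 11 (G = 9 - 1*(-2) = 9 + 2 = 11)
w(d, b) = b/d
1/p(w(1, G)*(-11)) = 1/(((11/1)*(-11))²) = 1/(((11*1)*(-11))²) = 1/((11*(-11))²) = 1/((-121)²) = 1/14641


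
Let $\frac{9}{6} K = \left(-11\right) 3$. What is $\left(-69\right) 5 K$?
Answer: $7590$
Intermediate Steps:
$K = -22$ ($K = \frac{2 \left(\left(-11\right) 3\right)}{3} = \frac{2}{3} \left(-33\right) = -22$)
$\left(-69\right) 5 K = \left(-69\right) 5 \left(-22\right) = \left(-345\right) \left(-22\right) = 7590$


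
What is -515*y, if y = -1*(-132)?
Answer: -67980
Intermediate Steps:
y = 132
-515*y = -515*132 = -67980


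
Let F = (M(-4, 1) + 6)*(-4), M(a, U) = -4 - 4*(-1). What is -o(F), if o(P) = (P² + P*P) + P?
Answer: -1128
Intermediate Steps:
M(a, U) = 0 (M(a, U) = -4 + 4 = 0)
F = -24 (F = (0 + 6)*(-4) = 6*(-4) = -24)
o(P) = P + 2*P² (o(P) = (P² + P²) + P = 2*P² + P = P + 2*P²)
-o(F) = -(-24)*(1 + 2*(-24)) = -(-24)*(1 - 48) = -(-24)*(-47) = -1*1128 = -1128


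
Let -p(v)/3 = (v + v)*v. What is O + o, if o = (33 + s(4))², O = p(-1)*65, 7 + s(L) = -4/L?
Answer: 235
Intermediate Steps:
p(v) = -6*v² (p(v) = -3*(v + v)*v = -3*2*v*v = -6*v²)
s(L) = -7 - 4/L
O = -390 (O = -6*(-1)²*65 = -6*1*65 = -6*65 = -390)
o = 625 (o = (33 + (-7 - 4/4))² = (33 + (-7 - 4*¼))² = (33 + (-7 - 1))² = (33 - 8)² = 25² = 625)
O + o = -390 + 625 = 235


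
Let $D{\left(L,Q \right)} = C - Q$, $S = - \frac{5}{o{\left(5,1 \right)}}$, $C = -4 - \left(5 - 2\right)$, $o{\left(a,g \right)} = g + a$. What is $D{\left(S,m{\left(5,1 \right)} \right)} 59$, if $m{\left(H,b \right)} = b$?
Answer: $-472$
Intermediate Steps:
$o{\left(a,g \right)} = a + g$
$C = -7$ ($C = -4 - \left(5 - 2\right) = -4 - 3 = -7$)
$S = - \frac{5}{6}$ ($S = - \frac{5}{5 + 1} = - \frac{5}{6} \approx -0.83333$)
$D{\left(L,Q \right)} = -7 - Q$
$D{\left(S,m{\left(5,1 \right)} \right)} 59 = \left(-7 - 1\right) 59 = \left(-8\right) 59 = -472$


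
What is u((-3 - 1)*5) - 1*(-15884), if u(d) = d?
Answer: 15864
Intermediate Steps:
u((-3 - 1)*5) - 1*(-15884) = (-3 - 1)*5 - 1*(-15884) = -4*5 + 15884 = -20 + 15884 = 15864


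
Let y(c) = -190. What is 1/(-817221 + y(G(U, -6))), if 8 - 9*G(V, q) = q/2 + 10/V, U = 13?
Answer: -1/817411 ≈ -1.2234e-6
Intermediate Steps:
G(V, q) = 8/9 - 10/(9*V) - q/18 (G(V, q) = 8/9 - (q/2 + 10/V)/9 = 8/9 + (-10/(9*V) - q/18) = 8/9 - 10/(9*V) - q/18)
1/(-817221 + y(G(U, -6))) = 1/(-817221 - 190) = 1/(-817411) = -1/817411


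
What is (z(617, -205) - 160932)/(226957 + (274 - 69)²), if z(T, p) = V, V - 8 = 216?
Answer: -80354/134491 ≈ -0.59747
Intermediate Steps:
V = 224 (V = 8 + 216 = 224)
z(T, p) = 224
(z(617, -205) - 160932)/(226957 + (274 - 69)²) = (224 - 160932)/(226957 + (274 - 69)²) = -160708/(226957 + 205²) = -160708/(226957 + 42025) = -160708/268982 = -160708*1/268982 = -80354/134491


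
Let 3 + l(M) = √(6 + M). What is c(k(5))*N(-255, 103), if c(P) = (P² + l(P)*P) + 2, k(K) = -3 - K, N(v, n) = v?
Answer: -22950 + 2040*I*√2 ≈ -22950.0 + 2885.0*I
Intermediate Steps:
l(M) = -3 + √(6 + M)
c(P) = 2 + P² + P*(-3 + √(6 + P)) (c(P) = (P² + (-3 + √(6 + P))*P) + 2 = (P² + P*(-3 + √(6 + P))) + 2 = 2 + P² + P*(-3 + √(6 + P)))
c(k(5))*N(-255, 103) = (2 + (-3 - 1*5)² + (-3 - 1*5)*(-3 + √(6 + (-3 - 1*5))))*(-255) = (2 + (-3 - 5)² + (-3 - 5)*(-3 + √(6 + (-3 - 5))))*(-255) = (2 + (-8)² - 8*(-3 + √(6 - 8)))*(-255) = (2 + 64 - 8*(-3 + √(-2)))*(-255) = (2 + 64 - 8*(-3 + I*√2))*(-255) = (2 + 64 + (24 - 8*I*√2))*(-255) = (90 - 8*I*√2)*(-255) = -22950 + 2040*I*√2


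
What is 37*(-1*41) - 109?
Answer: -1626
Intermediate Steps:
37*(-1*41) - 109 = 37*(-41) - 109 = -1517 - 109 = -1626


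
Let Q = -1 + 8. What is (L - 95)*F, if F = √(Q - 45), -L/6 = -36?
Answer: 121*I*√38 ≈ 745.89*I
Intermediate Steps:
L = 216 (L = -6*(-36) = 216)
Q = 7
F = I*√38 (F = √(7 - 45) = √(-38) = I*√38 ≈ 6.1644*I)
(L - 95)*F = (216 - 95)*(I*√38) = 121*(I*√38) = 121*I*√38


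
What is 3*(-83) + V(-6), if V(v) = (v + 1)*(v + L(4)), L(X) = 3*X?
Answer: -279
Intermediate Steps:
V(v) = (1 + v)*(12 + v) (V(v) = (v + 1)*(v + 3*4) = (1 + v)*(v + 12) = (1 + v)*(12 + v))
3*(-83) + V(-6) = 3*(-83) + (12 + (-6)² + 13*(-6)) = -249 + (12 + 36 - 78) = -249 - 30 = -279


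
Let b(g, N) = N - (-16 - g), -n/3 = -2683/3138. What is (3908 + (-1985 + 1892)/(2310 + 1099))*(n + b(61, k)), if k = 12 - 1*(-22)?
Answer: 1582540200131/3565814 ≈ 4.4381e+5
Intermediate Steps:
n = 2683/1046 (n = -(-8049)/3138 = -3*(-2683/3138) = 2683/1046 ≈ 2.5650)
k = 34 (k = 12 + 22 = 34)
b(g, N) = 16 + N + g (b(g, N) = N + (16 + g) = 16 + N + g)
(3908 + (-1985 + 1892)/(2310 + 1099))*(n + b(61, k)) = (3908 + (-1985 + 1892)/(2310 + 1099))*(2683/1046 + (16 + 34 + 61)) = (3908 - 93/3409)*(2683/1046 + 111) = (3908 - 93*1/3409)*(118789/1046) = (3908 - 93/3409)*(118789/1046) = (13322279/3409)*(118789/1046) = 1582540200131/3565814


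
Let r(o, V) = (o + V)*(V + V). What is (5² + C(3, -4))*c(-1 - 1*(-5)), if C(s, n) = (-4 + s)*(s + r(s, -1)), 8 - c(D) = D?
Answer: 104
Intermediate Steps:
c(D) = 8 - D
r(o, V) = 2*V*(V + o) (r(o, V) = (V + o)*(2*V) = 2*V*(V + o))
C(s, n) = (-4 + s)*(2 - s) (C(s, n) = (-4 + s)*(s + 2*(-1)*(-1 + s)) = (-4 + s)*(s + (2 - 2*s)) = (-4 + s)*(2 - s))
(5² + C(3, -4))*c(-1 - 1*(-5)) = (5² + (-8 - 1*3² + 6*3))*(8 - (-1 - 1*(-5))) = (25 + (-8 - 1*9 + 18))*(8 - (-1 + 5)) = (25 + (-8 - 9 + 18))*(8 - 1*4) = (25 + 1)*(8 - 4) = 26*4 = 104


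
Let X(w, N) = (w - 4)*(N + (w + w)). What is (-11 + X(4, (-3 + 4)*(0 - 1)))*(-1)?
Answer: 11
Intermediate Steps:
X(w, N) = (-4 + w)*(N + 2*w)
(-11 + X(4, (-3 + 4)*(0 - 1)))*(-1) = (-11 + (-8*4 - 4*(-3 + 4)*(0 - 1) + 2*4² + ((-3 + 4)*(0 - 1))*4))*(-1) = (-11 + (-32 - 4*(-1) + 2*16 + (1*(-1))*4))*(-1) = (-11 + (-32 - 4*(-1) + 32 - 1*4))*(-1) = (-11 + (-32 + 4 + 32 - 4))*(-1) = (-11 + 0)*(-1) = -11*(-1) = 11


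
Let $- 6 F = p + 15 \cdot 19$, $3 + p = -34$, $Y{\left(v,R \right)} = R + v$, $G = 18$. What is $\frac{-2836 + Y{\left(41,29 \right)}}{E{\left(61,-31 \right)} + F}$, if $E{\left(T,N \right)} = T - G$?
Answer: $- \frac{8298}{5} \approx -1659.6$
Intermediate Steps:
$E{\left(T,N \right)} = -18 + T$ ($E{\left(T,N \right)} = T - 18 = -18 + T$)
$p = -37$ ($p = -3 - 34 = -37$)
$F = - \frac{124}{3}$ ($F = - \frac{-37 + 15 \cdot 19}{6} = - \frac{-37 + 285}{6} = \left(- \frac{1}{6}\right) 248 = - \frac{124}{3} \approx -41.333$)
$\frac{-2836 + Y{\left(41,29 \right)}}{E{\left(61,-31 \right)} + F} = \frac{-2836 + \left(29 + 41\right)}{\left(-18 + 61\right) - \frac{124}{3}} = \frac{-2836 + 70}{43 - \frac{124}{3}} = - \frac{2766}{\frac{5}{3}} = \left(-2766\right) \frac{3}{5} = - \frac{8298}{5}$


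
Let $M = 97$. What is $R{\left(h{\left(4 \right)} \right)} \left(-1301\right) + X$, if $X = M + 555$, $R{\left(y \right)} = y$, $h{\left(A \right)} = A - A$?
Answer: $652$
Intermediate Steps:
$h{\left(A \right)} = 0$
$X = 652$ ($X = 97 + 555 = 652$)
$R{\left(h{\left(4 \right)} \right)} \left(-1301\right) + X = 0 \left(-1301\right) + 652 = 0 + 652 = 652$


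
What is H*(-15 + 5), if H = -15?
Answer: 150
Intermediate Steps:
H*(-15 + 5) = -15*(-15 + 5) = -15*(-10) = 150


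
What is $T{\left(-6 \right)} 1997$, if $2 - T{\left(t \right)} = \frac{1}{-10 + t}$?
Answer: $\frac{65901}{16} \approx 4118.8$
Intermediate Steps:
$T{\left(t \right)} = 2 - \frac{1}{-10 + t}$
$T{\left(-6 \right)} 1997 = \frac{-21 + 2 \left(-6\right)}{-10 - 6} \cdot 1997 = \frac{-21 - 12}{-16} \cdot 1997 = \left(- \frac{1}{16}\right) \left(-33\right) 1997 = \frac{33}{16} \cdot 1997 = \frac{65901}{16}$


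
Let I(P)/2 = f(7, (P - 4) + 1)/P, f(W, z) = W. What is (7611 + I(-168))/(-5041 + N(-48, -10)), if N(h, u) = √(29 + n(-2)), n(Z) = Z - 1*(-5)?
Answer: -460399571/304939788 - 91331*√2/76234947 ≈ -1.5115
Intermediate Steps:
n(Z) = 5 + Z (n(Z) = Z + 5 = 5 + Z)
I(P) = 14/P (I(P) = 2*(7/P) = 14/P)
N(h, u) = 4*√2 (N(h, u) = √(29 + (5 - 2)) = √(29 + 3) = √32 = 4*√2)
(7611 + I(-168))/(-5041 + N(-48, -10)) = (7611 + 14/(-168))/(-5041 + 4*√2) = (7611 + 14*(-1/168))/(-5041 + 4*√2) = (7611 - 1/12)/(-5041 + 4*√2) = 91331/(12*(-5041 + 4*√2))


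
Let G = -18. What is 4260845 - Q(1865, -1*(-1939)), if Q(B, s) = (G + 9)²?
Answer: 4260764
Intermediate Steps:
Q(B, s) = 81 (Q(B, s) = (-18 + 9)² = (-9)² = 81)
4260845 - Q(1865, -1*(-1939)) = 4260845 - 1*81 = 4260845 - 81 = 4260764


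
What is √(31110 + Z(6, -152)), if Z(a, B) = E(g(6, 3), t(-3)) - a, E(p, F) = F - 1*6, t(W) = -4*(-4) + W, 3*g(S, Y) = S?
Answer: √31111 ≈ 176.38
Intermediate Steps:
g(S, Y) = S/3
t(W) = 16 + W
E(p, F) = -6 + F (E(p, F) = F - 6 = -6 + F)
Z(a, B) = 7 - a (Z(a, B) = (-6 + (16 - 3)) - a = (-6 + 13) - a = 7 - a)
√(31110 + Z(6, -152)) = √(31110 + (7 - 1*6)) = √(31110 + (7 - 6)) = √(31110 + 1) = √31111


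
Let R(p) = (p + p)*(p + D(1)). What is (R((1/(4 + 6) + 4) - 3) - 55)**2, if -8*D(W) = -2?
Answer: 27071209/10000 ≈ 2707.1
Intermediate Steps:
D(W) = 1/4 (D(W) = -1/8*(-2) = 1/4)
R(p) = 2*p*(1/4 + p) (R(p) = (p + p)*(p + 1/4) = (2*p)*(1/4 + p) = 2*p*(1/4 + p))
(R((1/(4 + 6) + 4) - 3) - 55)**2 = (((1/(4 + 6) + 4) - 3)*(1 + 4*((1/(4 + 6) + 4) - 3))/2 - 55)**2 = (((1/10 + 4) - 3)*(1 + 4*((1/10 + 4) - 3))/2 - 55)**2 = ((41/10 - 3)*(1 + 4*(41/10 - 3))/2 - 55)**2 = ((1/2)*(11/10)*(1 + 4*(11/10)) - 55)**2 = ((1/2)*(11/10)*(1 + 22/5) - 55)**2 = ((1/2)*(11/10)*(27/5) - 55)**2 = (297/100 - 55)**2 = (-5203/100)**2 = 27071209/10000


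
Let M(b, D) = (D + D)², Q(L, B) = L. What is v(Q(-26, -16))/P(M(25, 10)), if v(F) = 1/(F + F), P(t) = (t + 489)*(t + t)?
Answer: -1/36982400 ≈ -2.7040e-8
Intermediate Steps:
M(b, D) = 4*D² (M(b, D) = (2*D)² = 4*D²)
P(t) = 2*t*(489 + t) (P(t) = (489 + t)*(2*t) = 2*t*(489 + t))
v(F) = 1/(2*F)
v(Q(-26, -16))/P(M(25, 10)) = ((½)/(-26))/((2*(4*10²)*(489 + 4*10²))) = ((½)*(-1/26))/((2*(4*100)*(489 + 4*100))) = -1/(800*(489 + 400))/52 = -1/(52*(2*400*889)) = -1/52/711200 = -1/52*1/711200 = -1/36982400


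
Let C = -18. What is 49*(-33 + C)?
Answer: -2499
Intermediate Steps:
49*(-33 + C) = 49*(-33 - 18) = 49*(-51) = -2499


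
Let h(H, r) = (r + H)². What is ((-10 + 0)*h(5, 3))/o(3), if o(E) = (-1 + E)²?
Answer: -160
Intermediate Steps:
h(H, r) = (H + r)²
((-10 + 0)*h(5, 3))/o(3) = ((-10 + 0)*(5 + 3)²)/((-1 + 3)²) = (-10*8²)/(2²) = -10*64/4 = -640*¼ = -160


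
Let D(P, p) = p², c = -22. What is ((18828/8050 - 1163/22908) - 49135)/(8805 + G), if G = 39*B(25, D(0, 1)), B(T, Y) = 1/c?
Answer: -2166649415491/388203835950 ≈ -5.5812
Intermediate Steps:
B(T, Y) = -1/22 (B(T, Y) = 1/(-22) = -1/22)
G = -39/22 (G = 39*(-1/22) = -39/22 ≈ -1.7727)
((18828/8050 - 1163/22908) - 49135)/(8805 + G) = ((18828/8050 - 1163/22908) - 49135)/(8805 - 39/22) = ((18828*(1/8050) - 1163*1/22908) - 49135)/(193671/22) = ((9414/4025 - 1163/22908) - 49135)*(22/193671) = (9172819/4008900 - 49135)*(22/193671) = -196968128681/4008900*22/193671 = -2166649415491/388203835950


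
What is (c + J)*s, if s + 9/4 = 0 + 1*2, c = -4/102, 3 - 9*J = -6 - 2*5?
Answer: -317/612 ≈ -0.51797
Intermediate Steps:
J = 19/9 (J = 1/3 - (-6 - 2*5)/9 = 1/3 - (-6 - 10)/9 = 1/3 - 1/9*(-16) = 1/3 + 16/9 = 19/9 ≈ 2.1111)
c = -2/51 (c = -4*1/102 = -2/51 ≈ -0.039216)
s = -1/4 (s = -9/4 + (0 + 1*2) = -9/4 + (0 + 2) = -9/4 + 2 = -1/4 ≈ -0.25000)
(c + J)*s = (-2/51 + 19/9)*(-1/4) = (317/153)*(-1/4) = -317/612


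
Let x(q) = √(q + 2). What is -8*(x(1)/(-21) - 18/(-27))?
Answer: -16/3 + 8*√3/21 ≈ -4.6735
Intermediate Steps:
x(q) = √(2 + q)
-8*(x(1)/(-21) - 18/(-27)) = -8*(√(2 + 1)/(-21) - 18/(-27)) = -8*(√3*(-1/21) - 18*(-1/27)) = -8*(-√3/21 + ⅔) = -8*(⅔ - √3/21) = -16/3 + 8*√3/21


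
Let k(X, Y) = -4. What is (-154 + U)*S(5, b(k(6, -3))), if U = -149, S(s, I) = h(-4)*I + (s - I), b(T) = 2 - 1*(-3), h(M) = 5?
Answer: -7575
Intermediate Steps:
b(T) = 5 (b(T) = 2 + 3 = 5)
S(s, I) = s + 4*I (S(s, I) = 5*I + (s - I) = s + 4*I)
(-154 + U)*S(5, b(k(6, -3))) = (-154 - 149)*(5 + 4*5) = -303*(5 + 20) = -303*25 = -7575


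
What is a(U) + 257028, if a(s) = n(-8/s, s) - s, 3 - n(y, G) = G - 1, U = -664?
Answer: 258360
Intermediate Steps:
n(y, G) = 4 - G (n(y, G) = 3 - (G - 1) = 3 - (-1 + G) = 3 + (1 - G) = 4 - G)
a(s) = 4 - 2*s (a(s) = (4 - s) - s = 4 - 2*s)
a(U) + 257028 = (4 - 2*(-664)) + 257028 = (4 + 1328) + 257028 = 1332 + 257028 = 258360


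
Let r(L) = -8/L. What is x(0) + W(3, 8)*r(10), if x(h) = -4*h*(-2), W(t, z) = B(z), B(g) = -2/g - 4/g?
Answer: ⅗ ≈ 0.60000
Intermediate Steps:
B(g) = -6/g
W(t, z) = -6/z
x(h) = 8*h
x(0) + W(3, 8)*r(10) = 8*0 + (-6/8)*(-8/10) = 0 + (-6*⅛)*(-8*⅒) = 0 - ¾*(-⅘) = 0 + ⅗ = ⅗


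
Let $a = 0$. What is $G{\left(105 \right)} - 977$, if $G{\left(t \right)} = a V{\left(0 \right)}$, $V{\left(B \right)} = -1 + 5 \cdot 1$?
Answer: $-977$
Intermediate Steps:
$V{\left(B \right)} = 4$ ($V{\left(B \right)} = -1 + 5 = 4$)
$G{\left(t \right)} = 0$ ($G{\left(t \right)} = 0 \cdot 4 = 0$)
$G{\left(105 \right)} - 977 = 0 - 977 = -977$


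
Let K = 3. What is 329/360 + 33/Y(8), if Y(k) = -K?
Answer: -3631/360 ≈ -10.086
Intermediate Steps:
Y(k) = -3 (Y(k) = -1*3 = -3)
329/360 + 33/Y(8) = 329/360 + 33/(-3) = 329*(1/360) + 33*(-⅓) = 329/360 - 11 = -3631/360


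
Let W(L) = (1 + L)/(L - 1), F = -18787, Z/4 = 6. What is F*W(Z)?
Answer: -469675/23 ≈ -20421.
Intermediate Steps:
Z = 24 (Z = 4*6 = 24)
W(L) = (1 + L)/(-1 + L)
F*W(Z) = -18787*(1 + 24)/(-1 + 24) = -18787*25/23 = -469675/23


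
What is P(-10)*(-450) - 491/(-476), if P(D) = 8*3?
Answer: -5140309/476 ≈ -10799.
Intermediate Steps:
P(D) = 24
P(-10)*(-450) - 491/(-476) = 24*(-450) - 491/(-476) = -10800 - 491*(-1/476) = -10800 + 491/476 = -5140309/476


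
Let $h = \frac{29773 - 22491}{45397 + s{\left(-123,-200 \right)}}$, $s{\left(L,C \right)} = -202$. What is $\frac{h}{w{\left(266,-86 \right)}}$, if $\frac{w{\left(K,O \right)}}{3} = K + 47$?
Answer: $\frac{7282}{42438105} \approx 0.00017159$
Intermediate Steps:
$w{\left(K,O \right)} = 141 + 3 K$ ($w{\left(K,O \right)} = 3 \left(K + 47\right) = 3 \left(47 + K\right) = 141 + 3 K$)
$h = \frac{7282}{45195}$ ($h = \frac{29773 - 22491}{45397 - 202} = \frac{7282}{45195} \approx 0.16112$)
$\frac{h}{w{\left(266,-86 \right)}} = \frac{7282}{45195 \left(141 + 3 \cdot 266\right)} = \frac{7282}{45195 \left(141 + 798\right)} = \frac{7282}{45195 \cdot 939} = \frac{7282}{45195} \cdot \frac{1}{939} = \frac{7282}{42438105}$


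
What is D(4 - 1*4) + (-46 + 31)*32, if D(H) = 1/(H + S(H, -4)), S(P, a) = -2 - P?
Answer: -961/2 ≈ -480.50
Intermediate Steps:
D(H) = -½ (D(H) = 1/(H + (-2 - H)) = 1/(-2) = -½)
D(4 - 1*4) + (-46 + 31)*32 = -½ + (-46 + 31)*32 = -½ - 15*32 = -½ - 480 = -961/2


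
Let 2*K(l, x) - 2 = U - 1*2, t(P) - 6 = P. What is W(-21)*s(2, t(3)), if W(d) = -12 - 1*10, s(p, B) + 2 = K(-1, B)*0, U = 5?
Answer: 44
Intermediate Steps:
t(P) = 6 + P
K(l, x) = 5/2 (K(l, x) = 1 + (5 - 1*2)/2 = 1 + (5 - 2)/2 = 1 + (1/2)*3 = 1 + 3/2 = 5/2)
s(p, B) = -2 (s(p, B) = -2 + (5/2)*0 = -2 + 0 = -2)
W(d) = -22 (W(d) = -12 - 10 = -22)
W(-21)*s(2, t(3)) = -22*(-2) = 44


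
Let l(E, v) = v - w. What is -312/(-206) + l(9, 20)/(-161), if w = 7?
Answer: 23777/16583 ≈ 1.4338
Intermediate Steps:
l(E, v) = -7 + v (l(E, v) = v - 1*7 = v - 7 = -7 + v)
-312/(-206) + l(9, 20)/(-161) = -312/(-206) + (-7 + 20)/(-161) = -312*(-1/206) + 13*(-1/161) = 156/103 - 13/161 = 23777/16583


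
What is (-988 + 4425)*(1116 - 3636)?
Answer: -8661240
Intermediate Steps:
(-988 + 4425)*(1116 - 3636) = 3437*(-2520) = -8661240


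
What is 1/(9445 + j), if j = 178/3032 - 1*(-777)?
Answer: 1516/15496641 ≈ 9.7828e-5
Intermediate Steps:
j = 1178021/1516 (j = 178*(1/3032) + 777 = 89/1516 + 777 = 1178021/1516 ≈ 777.06)
1/(9445 + j) = 1/(9445 + 1178021/1516) = 1/(15496641/1516) = 1516/15496641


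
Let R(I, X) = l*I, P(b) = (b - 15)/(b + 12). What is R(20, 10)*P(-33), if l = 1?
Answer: 320/7 ≈ 45.714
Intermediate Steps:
P(b) = (-15 + b)/(12 + b)
R(I, X) = I (R(I, X) = 1*I = I)
R(20, 10)*P(-33) = 20*((-15 - 33)/(12 - 33)) = 20*(-48/(-21)) = 20*(-1/21*(-48)) = 20*(16/7) = 320/7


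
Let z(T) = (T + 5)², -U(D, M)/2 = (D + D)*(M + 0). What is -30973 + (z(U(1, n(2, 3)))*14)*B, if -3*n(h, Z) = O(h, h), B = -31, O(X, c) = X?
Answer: -508343/9 ≈ -56483.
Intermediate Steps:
n(h, Z) = -h/3
U(D, M) = -4*D*M (U(D, M) = -2*(D + D)*(M + 0) = -2*2*D*M = -4*D*M)
z(T) = (5 + T)²
-30973 + (z(U(1, n(2, 3)))*14)*B = -30973 + ((5 - 4*1*(-⅓*2))²*14)*(-31) = -30973 + ((5 - 4*1*(-⅔))²*14)*(-31) = -30973 + ((5 + 8/3)²*14)*(-31) = -30973 + ((23/3)²*14)*(-31) = -30973 + ((529/9)*14)*(-31) = -30973 + (7406/9)*(-31) = -30973 - 229586/9 = -508343/9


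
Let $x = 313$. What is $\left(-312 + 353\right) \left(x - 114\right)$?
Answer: $8159$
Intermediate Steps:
$\left(-312 + 353\right) \left(x - 114\right) = \left(-312 + 353\right) \left(313 - 114\right) = 41 \cdot 199 = 8159$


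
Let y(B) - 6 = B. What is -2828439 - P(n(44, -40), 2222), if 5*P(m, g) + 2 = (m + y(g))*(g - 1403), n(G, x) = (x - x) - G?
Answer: -15930889/5 ≈ -3.1862e+6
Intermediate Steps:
n(G, x) = -G (n(G, x) = 0 - G = -G)
y(B) = 6 + B
P(m, g) = -⅖ + (-1403 + g)*(6 + g + m)/5 (P(m, g) = -⅖ + ((m + (6 + g))*(g - 1403))/5 = -⅖ + ((6 + g + m)*(-1403 + g))/5 = -⅖ + ((-1403 + g)*(6 + g + m))/5 = -⅖ + (-1403 + g)*(6 + g + m)/5)
-2828439 - P(n(44, -40), 2222) = -2828439 - (-1684 - (-1403)*44/5 - 1397/5*2222 + (⅕)*2222² + (⅕)*2222*(-1*44)) = -2828439 - (-1684 - 1403/5*(-44) - 3104134/5 + (⅕)*4937284 + (⅕)*2222*(-44)) = -2828439 - (-1684 + 61732/5 - 3104134/5 + 4937284/5 - 97768/5) = -2828439 - 1*1788694/5 = -2828439 - 1788694/5 = -15930889/5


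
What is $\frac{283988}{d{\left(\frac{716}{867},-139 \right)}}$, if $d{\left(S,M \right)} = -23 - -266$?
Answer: $\frac{283988}{243} \approx 1168.7$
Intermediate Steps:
$d{\left(S,M \right)} = 243$ ($d{\left(S,M \right)} = -23 + 266 = 243$)
$\frac{283988}{d{\left(\frac{716}{867},-139 \right)}} = \frac{283988}{243}$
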